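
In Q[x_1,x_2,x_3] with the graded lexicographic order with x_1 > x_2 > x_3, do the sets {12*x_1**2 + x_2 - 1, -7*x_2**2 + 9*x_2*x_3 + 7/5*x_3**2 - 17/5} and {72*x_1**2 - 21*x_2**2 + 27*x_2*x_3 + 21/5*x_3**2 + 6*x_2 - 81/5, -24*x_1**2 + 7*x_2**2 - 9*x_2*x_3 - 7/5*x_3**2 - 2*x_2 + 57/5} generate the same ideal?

For a fixed monomial order, each ideal has a unique reduced Gröbner basis; comparing bases decides equality.
Buchberger on the first generating set:
f_1 = 12*x_1**2 + x_2 - 1, LT = x_1**2.
f_2 = -7*x_2**2 + 9*x_2*x_3 + 7/5*x_3**2 - 17/5, LT = x_2**2.

The S-polynomials (S(f_1,f_2)) all reduce to 0 modulo the current basis, so we have a Gröbner basis.
Inter-reduce: drop elements whose leading term is divisible by another's, tail-reduce, and make monic.
Reduced Gröbner basis: {x_1**2 + 1/12*x_2 - 1/12, x_2**2 - 9/7*x_2*x_3 - 1/5*x_3**2 + 17/35}.

Buchberger on the second generating set:
h_1 = 72*x_1**2 - 21*x_2**2 + 27*x_2*x_3 + 21/5*x_3**2 + 6*x_2 - 81/5, LT = x_1**2.
h_2 = -24*x_1**2 + 7*x_2**2 - 9*x_2*x_3 - 7/5*x_3**2 - 2*x_2 + 57/5, LT = x_1**2.

S(h_1,h_2): lcm = x_1**2. S = 1/4.
  leading term 1: no divisor's leading term divides it; move 1/4 to the remainder.
  remainder 1/4 ≠ 0; add k_3 = 1/4 to the basis.

The other S-polynomials (S(h_1,k_3), S(h_2,k_3)) all reduce to 0 modulo the current basis, so we have a Gröbner basis.
Inter-reduce: drop elements whose leading term is divisible by another's, tail-reduce, and make monic.
Reduced Gröbner basis: {1}.

These differ, so the ideals are not equal.

No, the ideals differ.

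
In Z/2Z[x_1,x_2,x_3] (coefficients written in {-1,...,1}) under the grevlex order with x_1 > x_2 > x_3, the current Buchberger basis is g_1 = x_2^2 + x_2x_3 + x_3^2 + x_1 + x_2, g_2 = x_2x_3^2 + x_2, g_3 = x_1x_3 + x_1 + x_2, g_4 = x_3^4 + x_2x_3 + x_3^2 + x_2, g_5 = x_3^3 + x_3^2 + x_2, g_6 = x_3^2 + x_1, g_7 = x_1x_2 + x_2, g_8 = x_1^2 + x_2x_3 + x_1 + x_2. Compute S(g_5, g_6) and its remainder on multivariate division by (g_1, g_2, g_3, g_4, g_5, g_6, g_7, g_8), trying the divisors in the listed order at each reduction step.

S(g_5, g_6) = x_1x_3 + x_3^2 + x_2; remainder on division = 0.

lcm(LM(g_5), LM(g_6)) = x_3^3.
S = (lcm/LT(g_5))·g_5 − (lcm/LT(g_6))·g_6 = x_1x_3 + x_3^2 + x_2.
Reduce S modulo (g_1, g_2, g_3, g_4, g_5, g_6, g_7, g_8) in that order:
  leading term x_1x_3: subtract (1)·g_3 from x_1x_3 + x_3^2 + x_2 → x_3^2 + x_1
  leading term x_3^2: subtract (1)·g_6 from x_3^2 + x_1 → 0
The remainder is 0, so this S-polynomial contributes no new basis element.
An S-polynomial is built so that the two leading terms cancel; whether anything survives reduction is exactly the Gröbner-basis criterion.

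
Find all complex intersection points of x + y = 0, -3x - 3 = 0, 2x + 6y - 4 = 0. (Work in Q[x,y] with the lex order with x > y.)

{(-1, 1)}

Compute a lex Gröbner basis by Buchberger's algorithm.
f_1 = x + y, LT = x.
f_2 = -3x - 3, LT = x.
f_3 = 2x + 6y - 4, LT = x.

S(f_1,f_2): lcm = x. S = y - 1.
  leading term y: no divisor's leading term divides it; move y to the remainder.
  leading term 1: no divisor's leading term divides it; move -1 to the remainder.
  remainder y - 1 ≠ 0; add h_4 = y - 1 to the basis.

The other S-polynomials (S(f_1,f_3), S(f_2,f_3), S(f_1,h_4), S(f_2,h_4), S(f_3,h_4)) all reduce to 0 modulo the current basis, so we have a Gröbner basis.
Inter-reduce: drop elements whose leading term is divisible by another's, tail-reduce, and make monic.
Reduced Gröbner basis: {x + 1, y - 1}.

From the last basis element, y - 1 = 0, so y takes values in {1}. Each choice, substituted upward through the basis, yields the corresponding point(s) of the solution set.
  y = 1: the earlier basis element becomes x + 1 = 0, giving x = -1 — point (-1, 1).
Check: every point annihilates each of the original generators.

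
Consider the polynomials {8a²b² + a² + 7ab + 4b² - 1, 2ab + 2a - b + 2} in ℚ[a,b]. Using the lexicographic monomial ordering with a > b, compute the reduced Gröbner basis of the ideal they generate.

G = {a - 4/9b³ + 5/27b² - 41/54b + 1, b⁴ + 7/12b³ + 31/24b² - 5/3b}

Buchberger's algorithm terminates because the ascending chain of leading-term ideals stabilizes.

f_1 = 8a²b² + a² + 7ab + 4b² - 1, LT = a²b².
f_2 = 2ab + 2a - b + 2, LT = ab.

S(f_1,f_2): lcm = a²b². S = -a²b + ⅛a² + ½ab² - ⅛ab + ½b² - ⅛.
  leading term a²b: subtract (-½a)·f_2 from -a²b + ⅛a² + ½ab² - ⅛ab + ½b² - ⅛ → 9/8a² + ½ab² - ⅝ab + a + ½b² - ⅛
  leading term a²: no divisor's leading term divides it; move 9/8a² to the remainder.
  leading term ab²: subtract (¼b)·f_2 from ½ab² - ⅝ab + a + ½b² - ⅛ → -9/8ab + a + ¾b² - ½b - ⅛
  leading term ab: subtract (-9/16)·f_2 from -9/8ab + a + ¾b² - ½b - ⅛ → 17/8a + ¾b² - 17/16b + 1
  leading term a: no divisor's leading term divides it; move 17/8a to the remainder.
  leading term b²: no divisor's leading term divides it; move ¾b² to the remainder.
  leading term b: no divisor's leading term divides it; move -17/16b to the remainder.
  leading term 1: no divisor's leading term divides it; move 1 to the remainder.
  remainder 9/8a² + 17/8a + ¾b² - 17/16b + 1 ≠ 0; add g_3 = 9/8a² + 17/8a + ¾b² - 17/16b + 1 to the basis.

S(f_1,g_3): lcm = a²b². S = ⅛a² - 17/9ab² + ⅞ab - ⅔b⁴ + 17/18b³ - 7/18b² - ⅛.
  leading term a²: subtract (1/9)·g_3 from ⅛a² - 17/9ab² + ⅞ab - ⅔b⁴ + 17/18b³ - 7/18b² - ⅛ → -17/9ab² + ⅞ab - 17/72a - ⅔b⁴ + 17/18b³ - 17/36b² + 17/144b - 17/72
  leading term ab²: subtract (-17/18b)·f_2 from -17/9ab² + ⅞ab - 17/72a - ⅔b⁴ + 17/18b³ - 17/36b² + 17/144b - 17/72 → 199/72ab - 17/72a - ⅔b⁴ + 17/18b³ - 17/12b² + 289/144b - 17/72
  leading term ab: subtract (199/144)·f_2 from 199/72ab - 17/72a - ⅔b⁴ + 17/18b³ - 17/12b² + 289/144b - 17/72 → -3a - ⅔b⁴ + 17/18b³ - 17/12b² + 61/18b - 3
  leading term a: no divisor's leading term divides it; move -3a to the remainder.
  leading term b⁴: no divisor's leading term divides it; move -⅔b⁴ to the remainder.
  leading term b³: no divisor's leading term divides it; move 17/18b³ to the remainder.
  leading term b²: no divisor's leading term divides it; move -17/12b² to the remainder.
  leading term b: no divisor's leading term divides it; move 61/18b to the remainder.
  leading term 1: no divisor's leading term divides it; move -3 to the remainder.
  remainder -3a - ⅔b⁴ + 17/18b³ - 17/12b² + 61/18b - 3 ≠ 0; add g_4 = -3a - ⅔b⁴ + 17/18b³ - 17/12b² + 61/18b - 3 to the basis.

S(f_2,g_3): lcm = a²b. S = a² - 43/18ab + a - ⅔b³ + 17/18b² - 8/9b.
  leading term a²: subtract (8/9)·g_3 from a² - 43/18ab + a - ⅔b³ + 17/18b² - 8/9b → -43/18ab - 8/9a - ⅔b³ + 5/18b² + 1/18b - 8/9
  leading term ab: subtract (-43/36)·f_2 from -43/18ab - 8/9a - ⅔b³ + 5/18b² + 1/18b - 8/9 → 3/2a - ⅔b³ + 5/18b² - 41/36b + 3/2
  leading term a: subtract (-½)·g_4 from 3/2a - ⅔b³ + 5/18b² - 41/36b + 3/2 → -⅓b⁴ - 7/36b³ - 31/72b² + 5/9b
  leading term b⁴: no divisor's leading term divides it; move -⅓b⁴ to the remainder.
  leading term b³: no divisor's leading term divides it; move -7/36b³ to the remainder.
  leading term b²: no divisor's leading term divides it; move -31/72b² to the remainder.
  leading term b: no divisor's leading term divides it; move 5/9b to the remainder.
  remainder -⅓b⁴ - 7/36b³ - 31/72b² + 5/9b ≠ 0; add g_5 = -⅓b⁴ - 7/36b³ - 31/72b² + 5/9b to the basis.

The other S-polynomials (S(f_1,g_4), S(f_2,g_4), S(g_3,g_4), S(f_1,g_5), S(f_2,g_5), S(g_3,g_5), S(g_4,g_5)) all reduce to 0 modulo the current basis, so we have a Gröbner basis.
Inter-reduce: drop elements whose leading term is divisible by another's, tail-reduce, and make monic.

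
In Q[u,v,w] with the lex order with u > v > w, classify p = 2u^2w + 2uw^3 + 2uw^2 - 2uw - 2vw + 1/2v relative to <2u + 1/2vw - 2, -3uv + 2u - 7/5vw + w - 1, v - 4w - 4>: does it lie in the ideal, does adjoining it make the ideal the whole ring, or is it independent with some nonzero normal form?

First compute the reduced Gröbner basis of I by Buchberger's algorithm.
f_1 = 2u + 1/2vw - 2, LT = u.
f_2 = -3uv + 2u - 7/5vw + w - 1, LT = uv.
f_3 = v - 4w - 4, LT = v.

S(f_1,f_2): lcm = uv. S = 2/3u + 1/4v^2w - 7/15vw - v + 1/3w - 1/3.
  leading term u: subtract (1/3)·f_1 from 2/3u + 1/4v^2w - 7/15vw - v + 1/3w - 1/3 → 1/4v^2w - 19/30vw - v + 1/3w + 1/3
  leading term v^2w: subtract (1/4vw)·f_3 from 1/4v^2w - 19/30vw - v + 1/3w + 1/3 → vw^2 + 11/30vw - v + 1/3w + 1/3
  leading term vw^2: subtract (w^2)·f_3 from vw^2 + 11/30vw - v + 1/3w + 1/3 → 11/30vw - v + 4w^3 + 4w^2 + 1/3w + 1/3
  leading term vw: subtract (11/30w)·f_3 from 11/30vw - v + 4w^3 + 4w^2 + 1/3w + 1/3 → -v + 4w^3 + 82/15w^2 + 9/5w + 1/3
  leading term v: subtract (-1)·f_3 from -v + 4w^3 + 82/15w^2 + 9/5w + 1/3 → 4w^3 + 82/15w^2 - 11/5w - 11/3
  leading term w^3: no divisor's leading term divides it; move 4w^3 to the remainder.
  leading term w^2: no divisor's leading term divides it; move 82/15w^2 to the remainder.
  leading term w: no divisor's leading term divides it; move -11/5w to the remainder.
  leading term 1: no divisor's leading term divides it; move -11/3 to the remainder.
  remainder 4w^3 + 82/15w^2 - 11/5w - 11/3 ≠ 0; add h_4 = 4w^3 + 82/15w^2 - 11/5w - 11/3 to the basis.

S(f_1,f_3): leading monomials are coprime, so the S-polynomial reduces to 0 (Buchberger's first criterion).
S(f_2,f_3): lcm = uv. S = 4uw + 10/3u + 7/15vw - 1/3w + 1/3.
  leading term uw: subtract (2w)·f_1 from 4uw + 10/3u + 7/15vw - 1/3w + 1/3 → 10/3u - vw^2 + 7/15vw + 11/3w + 1/3
  leading term u: subtract (5/3)·f_1 from 10/3u - vw^2 + 7/15vw + 11/3w + 1/3 → -vw^2 - 11/30vw + 11/3w + 11/3
  leading term vw^2: subtract (-w^2)·f_3 from -vw^2 - 11/30vw + 11/3w + 11/3 → -11/30vw - 4w^3 - 4w^2 + 11/3w + 11/3
  leading term vw: subtract (-11/30w)·f_3 from -11/30vw - 4w^3 - 4w^2 + 11/3w + 11/3 → -4w^3 - 82/15w^2 + 11/5w + 11/3
  leading term w^3: subtract (-1)·h_4 from -4w^3 - 82/15w^2 + 11/5w + 11/3 → 0
  remainder 0.

S(f_1,h_4): leading monomials are coprime, so the S-polynomial reduces to 0 (Buchberger's first criterion).
S(f_2,h_4): leading monomials are coprime, so the S-polynomial reduces to 0 (Buchberger's first criterion).
S(f_3,h_4): leading monomials are coprime, so the S-polynomial reduces to 0 (Buchberger's first criterion).
Every S-polynomial of the final basis reduces to 0, so we have a Gröbner basis.
Inter-reduce: drop elements whose leading term is divisible by another's, tail-reduce, and make monic.
Reduced Gröbner basis: {u + w^2 + w - 1, v - 4w - 4, w^3 + 41/30w^2 - 11/20w - 11/12}.
Label its elements g_1 = u + w^2 + w - 1, g_2 = v - 4w - 4, g_3 = w^3 + 41/30w^2 - 11/20w - 11/12.

Reduce p = 2u^2w + 2uw^3 + 2uw^2 - 2uw - 2vw + 1/2v modulo G:
  leading term u^2w: subtract (2uw)·g_1 from 2u^2w + 2uw^3 + 2uw^2 - 2uw - 2vw + 1/2v → -2vw + 1/2v
  leading term vw: subtract (-2w)·g_2 from -2vw + 1/2v → 1/2v - 8w^2 - 8w
  leading term v: subtract (1/2)·g_2 from 1/2v - 8w^2 - 8w → -8w^2 - 6w + 2
  leading term w^2: no divisor's leading term divides it; move -8w^2 to the remainder.
  leading term w: no divisor's leading term divides it; move -6w to the remainder.
  leading term 1: no divisor's leading term divides it; move 2 to the remainder.
  normal form = -8w^2 - 6w + 2.
The normal form is nonzero, so p ∉ I. Since p minus its normal form lies in I, I + (p) = I + (r) where r = -8w^2 - 6w + 2; decide whether this ideal is the whole ring.
Run Buchberger on G together with r (pairs among the g_i already reduce to 0 since G is a Gröbner basis):
g_1 = u + w^2 + w - 1, LT = u.
g_2 = v - 4w - 4, LT = v.
g_3 = w^3 + 41/30w^2 - 11/20w - 11/12, LT = w^3.
r = -8w^2 - 6w + 2, LT = w^2.

S(g_1,g_2): leading monomials are coprime, so the S-polynomial reduces to 0 (Buchberger's first criterion).
S(g_1,g_3): leading monomials are coprime, so the S-polynomial reduces to 0 (Buchberger's first criterion).
S(g_1,r): leading monomials are coprime, so the S-polynomial reduces to 0 (Buchberger's first criterion).
S(g_2,g_3): leading monomials are coprime, so the S-polynomial reduces to 0 (Buchberger's first criterion).
S(g_2,r): leading monomials are coprime, so the S-polynomial reduces to 0 (Buchberger's first criterion).
S(g_3,r): lcm = w^3. S = 37/60w^2 - 3/10w - 11/12.
  leading term w^2: subtract (-37/480)·r from 37/60w^2 - 3/10w - 11/12 → -61/80w - 61/80
  leading term w: no divisor's leading term divides it; move -61/80w to the remainder.
  leading term 1: no divisor's leading term divides it; move -61/80 to the remainder.
  remainder -61/80w - 61/80 ≠ 0; add m_5 = -61/80w - 61/80 to the basis.

S(g_1,m_5): leading monomials are coprime, so the S-polynomial reduces to 0 (Buchberger's first criterion).
S(g_2,m_5): leading monomials are coprime, so the S-polynomial reduces to 0 (Buchberger's first criterion).
S(g_3,m_5): lcm = w^3. S = 11/30w^2 - 11/20w - 11/12.
  leading term w^2: subtract (-11/240)·r from 11/30w^2 - 11/20w - 11/12 → -33/40w - 33/40
  leading term w: subtract (66/61)·m_5 from -33/40w - 33/40 → 0
  remainder 0.

S(r,m_5): lcm = w^2. S = -1/4w - 1/4.
  leading term w: subtract (20/61)·m_5 from -1/4w - 1/4 → 0
  remainder 0.

Every S-polynomial of the final basis reduces to 0, so we have a Gröbner basis.
Inter-reduce: drop elements whose leading term is divisible by another's, tail-reduce, and make monic.
Reduced Gröbner basis: {u - 1, v, w + 1}.
The reduced Gröbner basis of I + (p) is {u - 1, v, w + 1} ≠ {1}, a proper ideal, so the enlarged system stays consistent: p is independent of I, with normal form -8w^2 - 6w + 2.

The remainder on division by a Gröbner basis is unique — it is the normal form.

2u^2w + 2uw^3 + 2uw^2 - 2uw - 2vw + 1/2v is independent of I; its normal form modulo I is -8w^2 - 6w + 2.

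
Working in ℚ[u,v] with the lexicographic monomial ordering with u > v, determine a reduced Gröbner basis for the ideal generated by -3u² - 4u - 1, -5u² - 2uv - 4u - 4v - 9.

This is the nonlinear analogue of row-reducing a linear system.

f_1 = -3u² - 4u - 1, LT = u².
f_2 = -5u² - 2uv - 4u - 4v - 9, LT = u².

S(f_1,f_2): lcm = u². S = -⅖uv + 8/15u - ⅘v - 22/15.
  reduce S modulo (f_1, f_2):
  remainder -⅖uv + 8/15u - ⅘v - 22/15 ≠ 0; add g_3 = -⅖uv + 8/15u - ⅘v - 22/15 to the basis.

S(f_1,g_3): lcm = u²v. S = 4/3u² - ⅔uv - 11/3u + ⅓v.
  reduce S modulo (f_1, f_2, g_3):
  remainder -19/3u + 5/3v + 2 ≠ 0; add g_4 = -19/3u + 5/3v + 2 to the basis.

S(g_3,g_4): lcm = uv. S = -4/3u + 5/19v² + 44/19v + 11/3.
  reduce S modulo (f_1, f_2, g_3, g_4):
  remainder 5/19v² + 112/57v + 185/57 ≠ 0; add g_5 = 5/19v² + 112/57v + 185/57 to the basis.

The other S-polynomials (S(f_2,g_3), S(f_1,g_4), S(f_2,g_4), S(f_1,g_5), S(f_2,g_5), S(g_3,g_5), S(g_4,g_5)) all reduce to 0 modulo the current basis, so we have a Gröbner basis.
Inter-reduce: drop elements whose leading term is divisible by another's, tail-reduce, and make monic.

G = {u - 5/19v - 6/19, v² + 112/15v + 37/3}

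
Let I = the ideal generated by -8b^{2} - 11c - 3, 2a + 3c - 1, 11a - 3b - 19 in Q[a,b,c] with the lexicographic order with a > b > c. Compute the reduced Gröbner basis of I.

G = {a + \tfrac{3}{2}c - \tfrac{1}{2}, b + \tfrac{11}{2}c + \tfrac{9}{2}, c^{2} + \tfrac{37}{22}c + \tfrac{15}{22}}

Buchberger's algorithm terminates because the ascending chain of leading-term ideals stabilizes.

f_1 = -8b^{2} - 11c - 3, LT = b^{2}.
f_2 = 2a + 3c - 1, LT = a.
f_3 = 11a - 3b - 19, LT = a.

S(f_2,f_3): lcm = a. S = \tfrac{3}{11}b + \tfrac{3}{2}c + \tfrac{27}{22}.
  leading term b: no divisor's leading term divides it; move \tfrac{3}{11}b to the remainder.
  leading term c: no divisor's leading term divides it; move \tfrac{3}{2}c to the remainder.
  leading term 1: no divisor's leading term divides it; move \tfrac{27}{22} to the remainder.
  remainder \tfrac{3}{11}b + \tfrac{3}{2}c + \tfrac{27}{22} ≠ 0; add g_4 = \tfrac{3}{11}b + \tfrac{3}{2}c + \tfrac{27}{22} to the basis.

S(f_1,g_4): lcm = b^{2}. S = -\tfrac{11}{2}bc - \tfrac{9}{2}b + \tfrac{11}{8}c + \tfrac{3}{8}.
  leading term bc: subtract (-\tfrac{121}{6}c)·g_4 from -\tfrac{11}{2}bc - \tfrac{9}{2}b + \tfrac{11}{8}c + \tfrac{3}{8} → -\tfrac{9}{2}b + \tfrac{121}{4}c^{2} + \tfrac{209}{8}c + \tfrac{3}{8}
  leading term b: subtract (-\tfrac{33}{2})·g_4 from -\tfrac{9}{2}b + \tfrac{121}{4}c^{2} + \tfrac{209}{8}c + \tfrac{3}{8} → \tfrac{121}{4}c^{2} + \tfrac{407}{8}c + \tfrac{165}{8}
  leading term c^{2}: no divisor's leading term divides it; move \tfrac{121}{4}c^{2} to the remainder.
  leading term c: no divisor's leading term divides it; move \tfrac{407}{8}c to the remainder.
  leading term 1: no divisor's leading term divides it; move \tfrac{165}{8} to the remainder.
  remainder \tfrac{121}{4}c^{2} + \tfrac{407}{8}c + \tfrac{165}{8} ≠ 0; add g_5 = \tfrac{121}{4}c^{2} + \tfrac{407}{8}c + \tfrac{165}{8} to the basis.

The other S-polynomials (S(f_1,f_2), S(f_1,f_3), S(f_2,g_4), S(f_3,g_4), S(f_1,g_5), S(f_2,g_5), S(f_3,g_5), S(g_4,g_5)) all reduce to 0 modulo the current basis, so we have a Gröbner basis.
Inter-reduce: drop elements whose leading term is divisible by another's, tail-reduce, and make monic.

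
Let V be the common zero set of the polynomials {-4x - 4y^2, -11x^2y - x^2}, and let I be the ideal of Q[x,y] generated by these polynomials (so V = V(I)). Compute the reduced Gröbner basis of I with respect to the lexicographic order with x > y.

f_1 = -4x - 4y^2, LT = x.
f_2 = -11x^2y - x^2, LT = x^2y.

S(f_1,f_2): lcm = x^2y. S = -1/11x^2 + xy^3.
  leading term x^2: subtract (1/44x)·f_1 from -1/11x^2 + xy^3 → xy^3 + 1/11xy^2
  leading term xy^3: subtract (-1/4y^3)·f_1 from xy^3 + 1/11xy^2 → 1/11xy^2 - y^5
  leading term xy^2: subtract (-1/44y^2)·f_1 from 1/11xy^2 - y^5 → -y^5 - 1/11y^4
  leading term y^5: no divisor's leading term divides it; move -y^5 to the remainder.
  leading term y^4: no divisor's leading term divides it; move -1/11y^4 to the remainder.
  remainder -y^5 - 1/11y^4 ≠ 0; add g_3 = -y^5 - 1/11y^4 to the basis.

The other S-polynomials (S(f_1,g_3), S(f_2,g_3)) all reduce to 0 modulo the current basis, so we have a Gröbner basis.
Inter-reduce: drop elements whose leading term is divisible by another's, tail-reduce, and make monic.

G = {x + y^2, y^5 + 1/11y^4}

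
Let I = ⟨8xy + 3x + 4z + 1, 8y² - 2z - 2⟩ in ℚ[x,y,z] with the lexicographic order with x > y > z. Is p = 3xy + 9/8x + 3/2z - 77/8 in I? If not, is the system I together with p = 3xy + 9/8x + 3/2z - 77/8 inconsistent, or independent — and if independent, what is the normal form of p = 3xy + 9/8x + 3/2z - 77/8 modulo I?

First compute the reduced Gröbner basis of I by Buchberger's algorithm.
f_1 = 8xy + 3x + 4z + 1, LT = xy.
f_2 = 8y² - 2z - 2, LT = y².

S(f_1,f_2): lcm = xy². S = ⅜xy + ¼xz + ¼x + ½yz + ⅛y.
  leading term xy: subtract (3/64)·f_1 from ⅜xy + ¼xz + ¼x + ½yz + ⅛y → ¼xz + 7/64x + ½yz + ⅛y - 3/16z - 3/64
  leading term xz: no divisor's leading term divides it; move ¼xz to the remainder.
  leading term x: no divisor's leading term divides it; move 7/64x to the remainder.
  leading term yz: no divisor's leading term divides it; move ½yz to the remainder.
  leading term y: no divisor's leading term divides it; move ⅛y to the remainder.
  leading term z: no divisor's leading term divides it; move -3/16z to the remainder.
  leading term 1: no divisor's leading term divides it; move -3/64 to the remainder.
  remainder ¼xz + 7/64x + ½yz + ⅛y - 3/16z - 3/64 ≠ 0; add h_3 = ¼xz + 7/64x + ½yz + ⅛y - 3/16z - 3/64 to the basis.

The other S-polynomials (S(f_1,h_3), S(f_2,h_3)) all reduce to 0 modulo the current basis, so we have a Gröbner basis.
Inter-reduce: drop elements whose leading term is divisible by another's, tail-reduce, and make monic.
Reduced Gröbner basis: {xy + ⅜x + ½z + ⅛, xz + 7/16x + 2yz + ½y - ¾z - 3/16, y² - ¼z - ¼}.
Label its elements g_1 = xy + ⅜x + ½z + ⅛, g_2 = xz + 7/16x + 2yz + ½y - ¾z - 3/16, g_3 = y² - ¼z - ¼.

Reduce p = 3xy + 9/8x + 3/2z - 77/8 modulo G:
  leading term xy: subtract (3)·g_1 from 3xy + 9/8x + 3/2z - 77/8 → -10
  leading term 1: no divisor's leading term divides it; move -10 to the remainder.
  normal form = -10.
The normal form is nonzero, so p ∉ I. Since p minus its normal form lies in I, I + (p) = I + (r) where r = -10; decide whether this ideal is the whole ring.
Here r = -10 is a nonzero constant, hence a unit: 1 ∈ I + (p), the Gröbner basis of I + (p) is {1}, and the enlarged system has no common solution — adjoining p is inconsistent.

The remainder on division by a Gröbner basis is unique — it is the normal form.

Adjoining 3xy + 9/8x + 3/2z - 77/8 makes the ideal the whole ring: the system is inconsistent.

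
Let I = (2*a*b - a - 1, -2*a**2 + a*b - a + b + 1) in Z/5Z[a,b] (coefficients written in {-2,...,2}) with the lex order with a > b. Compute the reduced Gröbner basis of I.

f_1 = 2*a*b - a - 1, LT = a*b.
f_2 = -2*a**2 + a*b - a + b + 1, LT = a**2.

S(f_1,f_2): lcm = a**2*b. S = 2*a**2 - 2*a*b**2 + 2*a*b + 2*a - 2*b**2 - 2*b.
  leading term a**2: subtract (-1)·f_2 from 2*a**2 - 2*a*b**2 + 2*a*b + 2*a - 2*b**2 - 2*b → -2*a*b**2 - 2*a*b + a - 2*b**2 - b + 1
  leading term a*b**2: subtract (-b)·f_1 from -2*a*b**2 - 2*a*b + a - 2*b**2 - b + 1 → 2*a*b + a - 2*b**2 - 2*b + 1
  leading term a*b: subtract (1)·f_1 from 2*a*b + a - 2*b**2 - 2*b + 1 → 2*a - 2*b**2 - 2*b + 2
  leading term a: no divisor's leading term divides it; move 2*a to the remainder.
  leading term b**2: no divisor's leading term divides it; move -2*b**2 to the remainder.
  leading term b: no divisor's leading term divides it; move -2*b to the remainder.
  leading term 1: no divisor's leading term divides it; move 2 to the remainder.
  remainder 2*a - 2*b**2 - 2*b + 2 ≠ 0; add g_3 = 2*a - 2*b**2 - 2*b + 2 to the basis.

S(f_1,g_3): lcm = a*b. S = 2*a + b**3 + b**2 - b + 2.
  leading term a: subtract (1)·g_3 from 2*a + b**3 + b**2 - b + 2 → b**3 - 2*b**2 + b
  leading term b**3: no divisor's leading term divides it; move b**3 to the remainder.
  leading term b**2: no divisor's leading term divides it; move -2*b**2 to the remainder.
  leading term b: no divisor's leading term divides it; move b to the remainder.
  remainder b**3 - 2*b**2 + b ≠ 0; add g_4 = b**3 - 2*b**2 + b to the basis.

The other S-polynomials (S(f_2,g_3), S(f_1,g_4), S(f_2,g_4), S(g_3,g_4)) all reduce to 0 modulo the current basis, so we have a Gröbner basis.
Inter-reduce: drop elements whose leading term is divisible by another's, tail-reduce, and make monic.

G = {a - b**2 - b + 1, b**3 - 2*b**2 + b}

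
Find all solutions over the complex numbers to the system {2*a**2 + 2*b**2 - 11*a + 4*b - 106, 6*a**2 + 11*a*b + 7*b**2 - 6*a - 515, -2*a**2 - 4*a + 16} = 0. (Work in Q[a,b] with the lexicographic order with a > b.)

{(-4, -5)}

Compute a lex Gröbner basis by Buchberger's algorithm.
f_1 = 2*a**2 - 11*a + 2*b**2 + 4*b - 106, LT = a**2.
f_2 = 6*a**2 + 11*a*b - 6*a + 7*b**2 - 515, LT = a**2.
f_3 = -2*a**2 - 4*a + 16, LT = a**2.

S(f_1,f_2): lcm = a**2. S = -11/6*a*b - 9/2*a - 1/6*b**2 + 2*b + 197/6.
  leading term a*b: no divisor's leading term divides it; move -11/6*a*b to the remainder.
  leading term a: no divisor's leading term divides it; move -9/2*a to the remainder.
  leading term b**2: no divisor's leading term divides it; move -1/6*b**2 to the remainder.
  leading term b: no divisor's leading term divides it; move 2*b to the remainder.
  leading term 1: no divisor's leading term divides it; move 197/6 to the remainder.
  remainder -11/6*a*b - 9/2*a - 1/6*b**2 + 2*b + 197/6 ≠ 0; add h_4 = -11/6*a*b - 9/2*a - 1/6*b**2 + 2*b + 197/6 to the basis.

S(f_1,f_3): lcm = a**2. S = -15/2*a + b**2 + 2*b - 45.
  leading term a: no divisor's leading term divides it; move -15/2*a to the remainder.
  leading term b**2: no divisor's leading term divides it; move b**2 to the remainder.
  leading term b: no divisor's leading term divides it; move 2*b to the remainder.
  leading term 1: no divisor's leading term divides it; move -45 to the remainder.
  remainder -15/2*a + b**2 + 2*b - 45 ≠ 0; add h_5 = -15/2*a + b**2 + 2*b - 45 to the basis.

S(f_1,h_4): lcm = a**2*b. S = -27/11*a**2 - 1/11*a*b**2 - 97/22*a*b + 197/11*a + b**3 + 2*b**2 - 53*b.
  leading term a**2: subtract (-27/22)·f_1 from -27/11*a**2 - 1/11*a*b**2 - 97/22*a*b + 197/11*a + b**3 + 2*b**2 - 53*b → -1/11*a*b**2 - 97/22*a*b + 97/22*a + b**3 + 49/11*b**2 - 529/11*b - 1431/11
  leading term a*b**2: subtract (6/121*b)·h_4 from -1/11*a*b**2 - 97/22*a*b + 97/22*a + b**3 + 49/11*b**2 - 529/11*b - 1431/11 → -1013/242*a*b + 97/22*a + 122/121*b**3 + 527/121*b**2 - 6016/121*b - 1431/11
  leading term a*b: subtract (3039/1331)·h_4 from -1013/242*a*b + 97/22*a + 122/121*b**3 + 527/121*b**2 - 6016/121*b - 1431/11 → 19544/1331*a + 122/121*b**3 + 12607/2662*b**2 - 72254/1331*b - 545863/2662
  leading term a: subtract (-39088/19965)·h_5 from 19544/1331*a + 122/121*b**3 + 12607/2662*b**2 - 72254/1331*b - 545863/2662 → 122/121*b**3 + 267281/39930*b**2 - 1005634/19965*b - 780391/2662
  leading term b**3: no divisor's leading term divides it; move 122/121*b**3 to the remainder.
  leading term b**2: no divisor's leading term divides it; move 267281/39930*b**2 to the remainder.
  leading term b: no divisor's leading term divides it; move -1005634/19965*b to the remainder.
  leading term 1: no divisor's leading term divides it; move -780391/2662 to the remainder.
  remainder 122/121*b**3 + 267281/39930*b**2 - 1005634/19965*b - 780391/2662 ≠ 0; add h_6 = 122/121*b**3 + 267281/39930*b**2 - 1005634/19965*b - 780391/2662 to the basis.

S(f_3,h_4): lcm = a**2*b. S = -27/11*a**2 - 1/11*a*b**2 + 34/11*a*b + 197/11*a - 8*b.
  leading term a**2: subtract (-27/22)·f_1 from -27/11*a**2 - 1/11*a*b**2 + 34/11*a*b + 197/11*a - 8*b → -1/11*a*b**2 + 34/11*a*b + 97/22*a + 27/11*b**2 - 34/11*b - 1431/11
  leading term a*b**2: subtract (6/121*b)·h_4 from -1/11*a*b**2 + 34/11*a*b + 97/22*a + 27/11*b**2 - 34/11*b - 1431/11 → 401/121*a*b + 97/22*a + 1/121*b**3 + 285/121*b**2 - 571/121*b - 1431/11
  leading term a*b: subtract (-2406/1331)·h_4 from 401/121*a*b + 97/22*a + 1/121*b**3 + 285/121*b**2 - 571/121*b - 1431/11 → -9917/2662*a + 1/121*b**3 + 2734/1331*b**2 - 1469/1331*b - 94154/1331
  leading term a: subtract (9917/19965)·h_5 from -9917/2662*a + 1/121*b**3 + 2734/1331*b**2 - 1469/1331*b - 94154/1331 → 1/121*b**3 + 31093/19965*b**2 - 41869/19965*b - 64403/1331
  leading term b**3: subtract (1/122)·h_6 from 1/121*b**3 + 31093/19965*b**2 - 41869/19965*b - 64403/1331 → 60491/40260*b**2 - 16952/10065*b - 123421/2684
  leading term b**2: no divisor's leading term divides it; move 60491/40260*b**2 to the remainder.
  leading term b: no divisor's leading term divides it; move -16952/10065*b to the remainder.
  leading term 1: no divisor's leading term divides it; move -123421/2684 to the remainder.
  remainder 60491/40260*b**2 - 16952/10065*b - 123421/2684 ≠ 0; add h_7 = 60491/40260*b**2 - 16952/10065*b - 123421/2684 to the basis.

S(f_1,h_5): lcm = a**2. S = 2/15*a*b**2 + 4/15*a*b - 23/2*a + b**2 + 2*b - 53.
  leading term a*b**2: subtract (-4/55*b)·h_4 from 2/15*a*b**2 + 4/15*a*b - 23/2*a + b**2 + 2*b - 53 → -2/33*a*b - 23/2*a - 2/165*b**3 + 63/55*b**2 + 724/165*b - 53
  leading term a*b: subtract (4/121)·h_4 from -2/33*a*b - 23/2*a - 2/165*b**3 + 63/55*b**2 + 724/165*b - 53 → -2747/242*a - 2/165*b**3 + 2089/1815*b**2 + 7844/1815*b - 19633/363
  leading term a: subtract (2747/1815)·h_5 from -2747/242*a - 2/165*b**3 + 2089/1815*b**2 + 7844/1815*b - 19633/363 → -2/165*b**3 - 658/1815*b**2 + 470/363*b + 5090/363
  leading term b**3: subtract (-11/915)·h_6 from -2/165*b**3 - 658/1815*b**2 + 470/363*b + 5090/363 → -85169/301950*b**2 + 104056/150975*b + 211319/20130
  leading term b**2: subtract (-170338/907365)·h_7 from -85169/301950*b**2 + 104056/150975*b + 211319/20130 → 338488/907365*b + 338488/181473
  leading term b: no divisor's leading term divides it; move 338488/907365*b to the remainder.
  leading term 1: no divisor's leading term divides it; move 338488/181473 to the remainder.
  remainder 338488/907365*b + 338488/181473 ≠ 0; add h_8 = 338488/907365*b + 338488/181473 to the basis.

The other S-polynomials (S(f_2,f_3), S(f_2,h_4), S(f_2,h_5), S(f_3,h_5), S(h_4,h_5), S(f_1,h_6), S(f_2,h_6), S(f_3,h_6), S(h_4,h_6), S(h_5,h_6), S(f_1,h_7), S(f_2,h_7), S(f_3,h_7), S(h_4,h_7), S(h_5,h_7), S(h_6,h_7), S(f_1,h_8), S(f_2,h_8), S(f_3,h_8), S(h_4,h_8), S(h_5,h_8), S(h_6,h_8), S(h_7,h_8)) all reduce to 0 modulo the current basis, so we have a Gröbner basis.
Inter-reduce: drop elements whose leading term is divisible by another's, tail-reduce, and make monic.
Reduced Gröbner basis: {a + 4, b + 5}.

Since the basis is lex-ordered, b + 5 is univariate in b. Its roots are {-5}. Back-substituting each root into the other basis elements fixes the other coordinates.
  b = -5: the earlier basis element becomes a + 4 = 0, giving a = -4 — point (-4, -5).
Check: every point annihilates each of the original generators.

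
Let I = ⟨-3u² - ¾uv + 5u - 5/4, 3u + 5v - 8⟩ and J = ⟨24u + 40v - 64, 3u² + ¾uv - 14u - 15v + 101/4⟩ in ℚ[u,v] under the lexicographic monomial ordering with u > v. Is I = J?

Yes, the ideals are equal.

Since reduced Gröbner bases are canonical representatives of ideals under a given ordering, it suffices to compute and compare them.
Buchberger on the first generating set:
f_1 = -3u² - ¾uv + 5u - 5/4, LT = u².
f_2 = 3u + 5v - 8, LT = u.

S(f_1,f_2): lcm = u². S = -17/12uv + u + 5/12.
  leading term uv: subtract (-17/36v)·f_2 from -17/12uv + u + 5/12 → u + 85/36v² - 34/9v + 5/12
  leading term u: subtract (⅓)·f_2 from u + 85/36v² - 34/9v + 5/12 → 85/36v² - 49/9v + 37/12
  leading term v²: no divisor's leading term divides it; move 85/36v² to the remainder.
  leading term v: no divisor's leading term divides it; move -49/9v to the remainder.
  leading term 1: no divisor's leading term divides it; move 37/12 to the remainder.
  remainder 85/36v² - 49/9v + 37/12 ≠ 0; add g_3 = 85/36v² - 49/9v + 37/12 to the basis.

S(f_1,g_3): leading monomials are coprime, so the S-polynomial reduces to 0 (Buchberger's first criterion).
S(f_2,g_3): leading monomials are coprime, so the S-polynomial reduces to 0 (Buchberger's first criterion).
Every S-polynomial of the final basis reduces to 0, so we have a Gröbner basis.
Inter-reduce: drop elements whose leading term is divisible by another's, tail-reduce, and make monic.
Reduced Gröbner basis: {u + 5/3v - 8/3, v² - 196/85v + 111/85}.

Buchberger on the second generating set:
h_1 = 24u + 40v - 64, LT = u.
h_2 = 3u² + ¾uv - 14u - 15v + 101/4, LT = u².

S(h_1,h_2): lcm = u². S = 17/12uv + 2u + 5v - 101/12.
  leading term uv: subtract (17/288v)·h_1 from 17/12uv + 2u + 5v - 101/12 → 2u - 85/36v² + 79/9v - 101/12
  leading term u: subtract (1/12)·h_1 from 2u - 85/36v² + 79/9v - 101/12 → -85/36v² + 49/9v - 37/12
  leading term v²: no divisor's leading term divides it; move -85/36v² to the remainder.
  leading term v: no divisor's leading term divides it; move 49/9v to the remainder.
  leading term 1: no divisor's leading term divides it; move -37/12 to the remainder.
  remainder -85/36v² + 49/9v - 37/12 ≠ 0; add k_3 = -85/36v² + 49/9v - 37/12 to the basis.

S(h_1,k_3): leading monomials are coprime, so the S-polynomial reduces to 0 (Buchberger's first criterion).
S(h_2,k_3): leading monomials are coprime, so the S-polynomial reduces to 0 (Buchberger's first criterion).
Every S-polynomial of the final basis reduces to 0, so we have a Gröbner basis.
Inter-reduce: drop elements whose leading term is divisible by another's, tail-reduce, and make monic.
Reduced Gröbner basis: {u + 5/3v - 8/3, v² - 196/85v + 111/85}.

Same reduced basis, so the two generating sets span the same ideal.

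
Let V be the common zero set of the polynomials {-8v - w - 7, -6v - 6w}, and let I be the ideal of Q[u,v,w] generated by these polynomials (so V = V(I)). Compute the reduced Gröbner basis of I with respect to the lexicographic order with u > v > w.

f_1 = -8v - w - 7, LT = v.
f_2 = -6v - 6w, LT = v.

S(f_1,f_2): lcm = v. S = -\tfrac{7}{8}w + \tfrac{7}{8}.
  leading term w: no divisor's leading term divides it; move -\tfrac{7}{8}w to the remainder.
  leading term 1: no divisor's leading term divides it; move \tfrac{7}{8} to the remainder.
  remainder -\tfrac{7}{8}w + \tfrac{7}{8} ≠ 0; add g_3 = -\tfrac{7}{8}w + \tfrac{7}{8} to the basis.

S(f_1,g_3): leading monomials are coprime, so the S-polynomial reduces to 0 (Buchberger's first criterion).
S(f_2,g_3): leading monomials are coprime, so the S-polynomial reduces to 0 (Buchberger's first criterion).
Every S-polynomial of the final basis reduces to 0, so we have a Gröbner basis.
Inter-reduce: drop elements whose leading term is divisible by another's, tail-reduce, and make monic.

G = {v + 1, w - 1}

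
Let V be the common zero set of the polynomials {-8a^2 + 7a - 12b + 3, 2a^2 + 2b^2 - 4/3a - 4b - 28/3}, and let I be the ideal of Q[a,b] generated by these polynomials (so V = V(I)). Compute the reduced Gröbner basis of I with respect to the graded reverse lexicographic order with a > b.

G = {a^2 - 7/8a + 3/2b - 3/8, b^2 + 5/24a - 7/2b - 103/24}

Buchberger's algorithm terminates because the ascending chain of leading-term ideals stabilizes.

f_1 = -8a^2 + 7a - 12b + 3, LT = a^2.
f_2 = 2a^2 + 2b^2 - 4/3a - 4b - 28/3, LT = a^2.

S(f_1,f_2): lcm = a^2. S = -b^2 - 5/24a + 7/2b + 103/24.
  leading term b^2: no divisor's leading term divides it; move -b^2 to the remainder.
  leading term a: no divisor's leading term divides it; move -5/24a to the remainder.
  leading term b: no divisor's leading term divides it; move 7/2b to the remainder.
  leading term 1: no divisor's leading term divides it; move 103/24 to the remainder.
  remainder -b^2 - 5/24a + 7/2b + 103/24 ≠ 0; add g_3 = -b^2 - 5/24a + 7/2b + 103/24 to the basis.

The other S-polynomials (S(f_1,g_3), S(f_2,g_3)) all reduce to 0 modulo the current basis, so we have a Gröbner basis.
Inter-reduce: drop elements whose leading term is divisible by another's, tail-reduce, and make monic.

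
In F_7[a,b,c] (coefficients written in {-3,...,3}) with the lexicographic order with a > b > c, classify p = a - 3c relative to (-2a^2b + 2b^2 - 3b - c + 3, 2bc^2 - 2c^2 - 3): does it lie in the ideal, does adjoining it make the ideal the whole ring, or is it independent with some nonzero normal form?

a - 3c is independent of I; its normal form modulo I is a - 3c.

First compute the reduced Gröbner basis of I by Buchberger's algorithm.
f_1 = -2a^2b + 2b^2 - 3b - c + 3, LT = a^2b.
f_2 = 2bc^2 - 2c^2 - 3, LT = bc^2.

S(f_1,f_2): lcm = a^2bc^2. S = a^2c^2 - 2a^2 - b^2c^2 - 2bc^2 - 3c^3 + 2c^2.
  leading term a^2c^2: no divisor's leading term divides it; move a^2c^2 to the remainder.
  leading term a^2: no divisor's leading term divides it; move -2a^2 to the remainder.
  leading term b^2c^2: subtract (3b)·f_2 from -b^2c^2 - 2bc^2 - 3c^3 + 2c^2 → -3bc^2 + 2b - 3c^3 + 2c^2
  leading term bc^2: subtract (2)·f_2 from -3bc^2 + 2b - 3c^3 + 2c^2 → 2b - 3c^3 - c^2 - 1
  leading term b: no divisor's leading term divides it; move 2b to the remainder.
  leading term c^3: no divisor's leading term divides it; move -3c^3 to the remainder.
  leading term c^2: no divisor's leading term divides it; move -c^2 to the remainder.
  leading term 1: no divisor's leading term divides it; move -1 to the remainder.
  remainder a^2c^2 - 2a^2 + 2b - 3c^3 - c^2 - 1 ≠ 0; add h_3 = a^2c^2 - 2a^2 + 2b - 3c^3 - c^2 - 1 to the basis.

The other S-polynomials (S(f_1,h_3), S(f_2,h_3)) all reduce to 0 modulo the current basis, so we have a Gröbner basis.
Inter-reduce: drop elements whose leading term is divisible by another's, tail-reduce, and make monic.
Reduced Gröbner basis: {a^2b - b^2 - 2b - 3c + 2, a^2c^2 - 2a^2 + 2b - 3c^3 - c^2 - 1, bc^2 - c^2 + 2}.
Label its elements g_1 = a^2b - b^2 - 2b - 3c + 2, g_2 = a^2c^2 - 2a^2 + 2b - 3c^3 - c^2 - 1, g_3 = bc^2 - c^2 + 2.

Reduce p = a - 3c modulo G:
  leading term a: no divisor's leading term divides it; move a to the remainder.
  leading term c: no divisor's leading term divides it; move -3c to the remainder.
  normal form = a - 3c.
The normal form is nonzero, so p ∉ I. Since p minus its normal form lies in I, I + (p) = I + (r) where r = a - 3c; decide whether this ideal is the whole ring.
Run Buchberger on G together with r (pairs among the g_i already reduce to 0 since G is a Gröbner basis):
g_1 = a^2b - b^2 - 2b - 3c + 2, LT = a^2b.
g_2 = a^2c^2 - 2a^2 + 2b - 3c^3 - c^2 - 1, LT = a^2c^2.
g_3 = bc^2 - c^2 + 2, LT = bc^2.
r = a - 3c, LT = a.

S(g_1,r): lcm = a^2b. S = 3abc - b^2 - 2b - 3c + 2.
  leading term abc: subtract (3bc)·r from 3abc - b^2 - 2b - 3c + 2 → -b^2 + 2bc^2 - 2b - 3c + 2
  leading term b^2: no divisor's leading term divides it; move -b^2 to the remainder.
  leading term bc^2: subtract (2)·g_3 from 2bc^2 - 2b - 3c + 2 → -2b + 2c^2 - 3c - 2
  leading term b: no divisor's leading term divides it; move -2b to the remainder.
  leading term c^2: no divisor's leading term divides it; move 2c^2 to the remainder.
  leading term c: no divisor's leading term divides it; move -3c to the remainder.
  leading term 1: no divisor's leading term divides it; move -2 to the remainder.
  remainder -b^2 - 2b + 2c^2 - 3c - 2 ≠ 0; add m_5 = -b^2 - 2b + 2c^2 - 3c - 2 to the basis.

S(g_2,r): lcm = a^2c^2. S = -2a^2 + 3ac^3 + 2b - 3c^3 - c^2 - 1.
  leading term a^2: subtract (-2a)·r from -2a^2 + 3ac^3 + 2b - 3c^3 - c^2 - 1 → 3ac^3 + ac + 2b - 3c^3 - c^2 - 1
  leading term ac^3: subtract (3c^3)·r from 3ac^3 + ac + 2b - 3c^3 - c^2 - 1 → ac + 2b + 2c^4 - 3c^3 - c^2 - 1
  leading term ac: subtract (c)·r from ac + 2b + 2c^4 - 3c^3 - c^2 - 1 → 2b + 2c^4 - 3c^3 + 2c^2 - 1
  leading term b: no divisor's leading term divides it; move 2b to the remainder.
  leading term c^4: no divisor's leading term divides it; move 2c^4 to the remainder.
  leading term c^3: no divisor's leading term divides it; move -3c^3 to the remainder.
  leading term c^2: no divisor's leading term divides it; move 2c^2 to the remainder.
  leading term 1: no divisor's leading term divides it; move -1 to the remainder.
  remainder 2b + 2c^4 - 3c^3 + 2c^2 - 1 ≠ 0; add m_6 = 2b + 2c^4 - 3c^3 + 2c^2 - 1 to the basis.

S(g_3,m_6): lcm = bc^2. S = -c^6 - 2c^5 - c^4 + 3c^2 + 2.
  leading term c^6: no divisor's leading term divides it; move -c^6 to the remainder.
  leading term c^5: no divisor's leading term divides it; move -2c^5 to the remainder.
  leading term c^4: no divisor's leading term divides it; move -c^4 to the remainder.
  leading term c^2: no divisor's leading term divides it; move 3c^2 to the remainder.
  leading term 1: no divisor's leading term divides it; move 2 to the remainder.
  remainder -c^6 - 2c^5 - c^4 + 3c^2 + 2 ≠ 0; add m_7 = -c^6 - 2c^5 - c^4 + 3c^2 + 2 to the basis.

The other S-polynomials (S(g_1,g_2), S(g_1,g_3), S(g_2,g_3), S(g_3,r), S(g_1,m_5), S(g_2,m_5), S(g_3,m_5), S(r,m_5), S(g_1,m_6), S(g_2,m_6), S(r,m_6), S(m_5,m_6), S(g_1,m_7), S(g_2,m_7), S(g_3,m_7), S(r,m_7), S(m_5,m_7), S(m_6,m_7)) all reduce to 0 modulo the current basis, so we have a Gröbner basis.
Inter-reduce: drop elements whose leading term is divisible by another's, tail-reduce, and make monic.
Reduced Gröbner basis: {a - 3c, b + c^4 + 2c^3 + c^2 + 3, c^6 + 2c^5 + c^4 - 3c^2 - 2}.
The reduced Gröbner basis of I + (p) is {a - 3c, b + c^4 + 2c^3 + c^2 + 3, c^6 + 2c^5 + c^4 - 3c^2 - 2} ≠ {1}, a proper ideal, so the enlarged system stays consistent: p is independent of I, with normal form a - 3c.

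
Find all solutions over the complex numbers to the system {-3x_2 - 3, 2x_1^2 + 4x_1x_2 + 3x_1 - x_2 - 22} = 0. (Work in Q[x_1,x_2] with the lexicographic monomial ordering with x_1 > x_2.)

Compute a lex Gröbner basis by Buchberger's algorithm.
f_1 = -3x_2 - 3, LT = x_2.
f_2 = 2x_1^2 + 4x_1x_2 + 3x_1 - x_2 - 22, LT = x_1^2.

The S-polynomials (S(f_1,f_2)) all reduce to 0 modulo the current basis, so we have a Gröbner basis.
Inter-reduce: drop elements whose leading term is divisible by another's, tail-reduce, and make monic.
Reduced Gröbner basis: {x_1^2 - 1/2x_1 - 21/2, x_2 + 1}.

Elimination: the polynomial x_2 + 1 lies in the elimination ideal for x_2, so x_2 ∈ {-1}. For each such x_2, the remaining basis elements (now univariate) give the rest of the solution.
  x_2 = -1: the earlier basis element becomes x_1^2 - 1/2x_1 - 21/2 = 0, giving x_1 = -3, 7/2 — points (-3, -1), (7/2, -1).
This is the nonlinear analogue of row-reducing a linear system.

{(-3, -1), (7/2, -1)}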